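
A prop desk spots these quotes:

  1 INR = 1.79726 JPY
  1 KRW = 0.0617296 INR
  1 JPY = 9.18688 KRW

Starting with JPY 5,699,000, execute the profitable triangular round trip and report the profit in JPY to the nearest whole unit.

Profit: JPY 109,595

Profitable loop is JPY → KRW → INR → JPY:
JPY 5,699,000 × 9.18688 = KRW 52,356,029
KRW 52,356,029 × 0.0617296 = INR 3,231,916.74
INR 3,231,916.74 × 1.79726 = JPY 5,808,595
Profit = JPY 5,808,595 − JPY 5,699,000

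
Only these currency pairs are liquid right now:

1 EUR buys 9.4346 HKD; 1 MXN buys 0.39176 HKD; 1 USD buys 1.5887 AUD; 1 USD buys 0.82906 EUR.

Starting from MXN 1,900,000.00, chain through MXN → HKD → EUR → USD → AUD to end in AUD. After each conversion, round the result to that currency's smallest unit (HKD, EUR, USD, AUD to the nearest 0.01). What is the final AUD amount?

MXN 1,900,000.00 × 0.39176 = HKD 744,344.00
HKD 744,344.00 ÷ 9.4346 = EUR 78,895.13
EUR 78,895.13 ÷ 0.82906 = USD 95,162.15
USD 95,162.15 × 1.5887 = AUD 151,184.11

AUD 151,184.11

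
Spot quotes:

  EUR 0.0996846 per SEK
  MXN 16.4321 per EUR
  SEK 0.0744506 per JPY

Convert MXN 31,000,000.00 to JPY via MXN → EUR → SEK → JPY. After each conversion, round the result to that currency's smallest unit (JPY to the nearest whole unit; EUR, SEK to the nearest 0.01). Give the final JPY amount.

MXN 31,000,000.00 ÷ 16.4321 = EUR 1,886,551.32
EUR 1,886,551.32 ÷ 0.0996846 = SEK 18,925,203.29
SEK 18,925,203.29 ÷ 0.0744506 = JPY 254,198,130

JPY 254,198,130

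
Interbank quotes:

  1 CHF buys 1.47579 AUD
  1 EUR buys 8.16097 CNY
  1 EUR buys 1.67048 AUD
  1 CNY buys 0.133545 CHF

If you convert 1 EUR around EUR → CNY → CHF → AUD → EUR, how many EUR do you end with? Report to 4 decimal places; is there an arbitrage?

Around EUR → CNY → CHF → AUD → EUR: 1 × 8.16097 × 0.133545 × 1.47579 ÷ 1.67048 = 0.962837
Product < 1; profitable direction is EUR → AUD → CHF → CNY → EUR.

0.9628 (arbitrage exists)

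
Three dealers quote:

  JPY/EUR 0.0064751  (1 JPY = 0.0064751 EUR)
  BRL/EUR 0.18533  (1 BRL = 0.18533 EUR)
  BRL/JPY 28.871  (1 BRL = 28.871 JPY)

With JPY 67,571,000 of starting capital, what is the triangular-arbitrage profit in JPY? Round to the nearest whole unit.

Profitable loop is JPY → EUR → BRL → JPY:
JPY 67,571,000 × 0.0064751 = EUR 437,528.98
EUR 437,528.98 ÷ 0.18533 = BRL 2,360,810.35
BRL 2,360,810.35 × 28.871 = JPY 68,158,956
Profit = JPY 68,158,956 − JPY 67,571,000

Profit: JPY 587,956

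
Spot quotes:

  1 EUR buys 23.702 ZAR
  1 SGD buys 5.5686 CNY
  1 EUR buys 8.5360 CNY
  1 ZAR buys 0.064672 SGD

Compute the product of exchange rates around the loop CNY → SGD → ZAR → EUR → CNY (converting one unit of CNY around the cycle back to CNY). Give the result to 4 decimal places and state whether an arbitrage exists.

1.0000 (no arbitrage)

Around CNY → SGD → ZAR → EUR → CNY: 1 ÷ 5.5686 ÷ 0.064672 ÷ 23.702 × 8.5360 = 1.000016
Product ≈ 1 (deviation 0.002%, within rounding noise).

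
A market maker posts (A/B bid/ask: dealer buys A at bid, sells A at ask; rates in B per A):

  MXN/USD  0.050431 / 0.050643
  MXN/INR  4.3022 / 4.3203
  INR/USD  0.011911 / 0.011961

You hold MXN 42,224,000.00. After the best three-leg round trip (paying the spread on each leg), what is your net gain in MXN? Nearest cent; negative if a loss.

Best loop MXN → INR → USD → MXN:
MXN 42,224,000.00 × 4.3022 (sell MXN at bid) = INR 181,656,092.80
INR 181,656,092.80 × 0.011911 (sell INR at bid) = USD 2,163,705.72
USD 2,163,705.72 ÷ 0.050643 (buy MXN at ask) = MXN 42,724,675.10

Net profit: MXN 500,675.10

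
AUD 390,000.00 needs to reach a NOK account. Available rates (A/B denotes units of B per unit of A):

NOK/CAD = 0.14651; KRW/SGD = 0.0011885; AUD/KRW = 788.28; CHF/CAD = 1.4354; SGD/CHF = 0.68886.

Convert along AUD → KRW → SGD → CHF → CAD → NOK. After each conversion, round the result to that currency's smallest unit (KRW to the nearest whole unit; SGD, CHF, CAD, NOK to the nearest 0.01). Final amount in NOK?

NOK 2,465,931.06

AUD 390,000.00 × 788.28 = KRW 307,429,200
KRW 307,429,200 × 0.0011885 = SGD 365,379.60
SGD 365,379.60 × 0.68886 = CHF 251,695.39
CHF 251,695.39 × 1.4354 = CAD 361,283.56
CAD 361,283.56 ÷ 0.14651 = NOK 2,465,931.06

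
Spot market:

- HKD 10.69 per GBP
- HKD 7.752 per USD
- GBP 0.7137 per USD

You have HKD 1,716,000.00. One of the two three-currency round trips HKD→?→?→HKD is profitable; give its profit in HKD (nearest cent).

Profit: HKD 27,563.01

Profitable loop is HKD → GBP → USD → HKD:
HKD 1,716,000.00 ÷ 10.69 = GBP 160,523.85
GBP 160,523.85 ÷ 0.7137 = USD 224,917.83
USD 224,917.83 × 7.752 = HKD 1,743,563.01
Profit = HKD 1,743,563.01 − HKD 1,716,000.00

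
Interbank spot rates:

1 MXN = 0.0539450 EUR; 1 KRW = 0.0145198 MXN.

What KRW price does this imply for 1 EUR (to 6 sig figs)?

EUR/KRW = 1276.70

1 EUR ÷ 0.0539450 = 18.5374 MXN
18.5374 MXN ÷ 0.0145198 = 1276.7 KRW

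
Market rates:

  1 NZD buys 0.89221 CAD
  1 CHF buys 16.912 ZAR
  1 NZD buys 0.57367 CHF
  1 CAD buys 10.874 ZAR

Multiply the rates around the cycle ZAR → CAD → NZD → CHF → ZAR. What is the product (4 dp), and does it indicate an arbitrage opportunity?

1.0000 (no arbitrage)

Around ZAR → CAD → NZD → CHF → ZAR: 1 ÷ 10.874 ÷ 0.89221 × 0.57367 × 16.912 = 1.000002
Product ≈ 1 (deviation 0.000%, within rounding noise).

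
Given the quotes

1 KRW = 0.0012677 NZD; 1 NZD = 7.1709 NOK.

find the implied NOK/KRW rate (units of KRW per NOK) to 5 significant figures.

1 NOK ÷ 7.1709 = 0.139453 NZD
0.139453 NZD ÷ 0.0012677 = 110.004 KRW

NOK/KRW = 110.00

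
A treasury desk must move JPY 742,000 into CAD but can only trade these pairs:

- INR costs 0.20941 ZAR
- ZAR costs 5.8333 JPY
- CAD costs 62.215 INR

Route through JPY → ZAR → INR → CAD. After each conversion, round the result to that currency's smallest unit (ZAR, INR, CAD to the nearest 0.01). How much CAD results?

CAD 9,763.31

JPY 742,000 ÷ 5.8333 = ZAR 127,200.73
ZAR 127,200.73 ÷ 0.20941 = INR 607,424.34
INR 607,424.34 ÷ 62.215 = CAD 9,763.31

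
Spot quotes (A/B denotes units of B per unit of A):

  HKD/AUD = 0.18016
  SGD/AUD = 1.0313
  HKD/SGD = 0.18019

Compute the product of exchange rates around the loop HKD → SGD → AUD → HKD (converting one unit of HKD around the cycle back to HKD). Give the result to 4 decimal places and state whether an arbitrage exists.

1.0315 (arbitrage exists)

Around HKD → SGD → AUD → HKD: 1 × 0.18019 × 1.0313 ÷ 0.18016 = 1.031472
Product > 1; profitable direction is HKD → SGD → AUD → HKD.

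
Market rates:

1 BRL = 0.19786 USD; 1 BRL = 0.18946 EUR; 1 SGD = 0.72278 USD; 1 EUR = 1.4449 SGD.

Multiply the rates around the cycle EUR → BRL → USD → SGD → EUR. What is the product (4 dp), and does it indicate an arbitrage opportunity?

Around EUR → BRL → USD → SGD → EUR: 1 ÷ 0.18946 × 0.19786 ÷ 0.72278 ÷ 1.4449 = 0.999992
Product ≈ 1 (deviation 0.001%, within rounding noise).

1.0000 (no arbitrage)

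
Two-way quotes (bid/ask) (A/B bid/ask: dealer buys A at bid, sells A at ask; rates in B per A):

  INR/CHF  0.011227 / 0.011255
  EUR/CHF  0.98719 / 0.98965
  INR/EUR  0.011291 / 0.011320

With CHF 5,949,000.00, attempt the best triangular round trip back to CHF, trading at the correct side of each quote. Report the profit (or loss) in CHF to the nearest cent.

Best loop CHF → EUR → INR → CHF:
CHF 5,949,000.00 ÷ 0.98965 (buy EUR at ask) = EUR 6,011,216.09
EUR 6,011,216.09 ÷ 0.011320 (buy INR at ask) = INR 531,026,156.05
INR 531,026,156.05 × 0.011227 (sell INR at bid) = CHF 5,961,830.65

Net profit: CHF 12,830.65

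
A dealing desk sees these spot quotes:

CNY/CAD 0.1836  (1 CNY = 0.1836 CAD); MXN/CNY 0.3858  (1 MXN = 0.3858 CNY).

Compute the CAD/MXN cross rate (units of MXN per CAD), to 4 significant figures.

CAD/MXN = 14.12

1 CAD ÷ 0.1836 = 5.44662 CNY
5.44662 CNY ÷ 0.3858 = 14.1177 MXN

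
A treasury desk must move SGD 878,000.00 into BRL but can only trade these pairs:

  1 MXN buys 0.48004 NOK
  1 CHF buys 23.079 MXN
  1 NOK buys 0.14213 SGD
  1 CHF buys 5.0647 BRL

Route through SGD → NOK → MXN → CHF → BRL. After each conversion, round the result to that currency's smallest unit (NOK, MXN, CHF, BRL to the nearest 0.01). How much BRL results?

BRL 2,824,021.97

SGD 878,000.00 ÷ 0.14213 = NOK 6,177,443.19
NOK 6,177,443.19 ÷ 0.48004 = MXN 12,868,600.93
MXN 12,868,600.93 ÷ 23.079 = CHF 557,589.19
CHF 557,589.19 × 5.0647 = BRL 2,824,021.97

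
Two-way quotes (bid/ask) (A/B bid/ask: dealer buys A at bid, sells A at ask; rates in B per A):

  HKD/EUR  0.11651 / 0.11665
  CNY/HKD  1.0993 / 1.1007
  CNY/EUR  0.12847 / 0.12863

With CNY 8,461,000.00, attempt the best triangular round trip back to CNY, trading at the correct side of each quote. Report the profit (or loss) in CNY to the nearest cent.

Best loop CNY → EUR → HKD → CNY:
CNY 8,461,000.00 × 0.12847 (sell CNY at bid) = EUR 1,086,984.67
EUR 1,086,984.67 ÷ 0.11665 (buy HKD at ask) = HKD 9,318,342.65
HKD 9,318,342.65 ÷ 1.1007 (buy CNY at ask) = CNY 8,465,833.24

Net profit: CNY 4,833.24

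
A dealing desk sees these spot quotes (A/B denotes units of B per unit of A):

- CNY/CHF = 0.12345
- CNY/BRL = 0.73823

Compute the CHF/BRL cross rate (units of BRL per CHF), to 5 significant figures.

CHF/BRL = 5.9800

1 CHF ÷ 0.12345 = 8.10045 CNY
8.10045 CNY × 0.73823 = 5.97999 BRL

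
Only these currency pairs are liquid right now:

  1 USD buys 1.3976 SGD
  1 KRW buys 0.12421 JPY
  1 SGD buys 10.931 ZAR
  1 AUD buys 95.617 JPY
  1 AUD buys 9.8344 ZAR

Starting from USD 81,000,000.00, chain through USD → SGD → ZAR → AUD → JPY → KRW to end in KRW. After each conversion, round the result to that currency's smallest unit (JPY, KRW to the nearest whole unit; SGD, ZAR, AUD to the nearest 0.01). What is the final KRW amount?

USD 81,000,000.00 × 1.3976 = SGD 113,205,600.00
SGD 113,205,600.00 × 10.931 = ZAR 1,237,450,413.60
ZAR 1,237,450,413.60 ÷ 9.8344 = AUD 125,828,765.72
AUD 125,828,765.72 × 95.617 = JPY 12,031,369,092
JPY 12,031,369,092 ÷ 0.12421 = KRW 96,863,127,703

KRW 96,863,127,703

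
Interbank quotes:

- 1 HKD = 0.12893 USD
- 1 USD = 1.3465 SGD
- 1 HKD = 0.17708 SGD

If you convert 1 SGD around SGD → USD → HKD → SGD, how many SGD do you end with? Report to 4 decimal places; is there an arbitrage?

1.0200 (arbitrage exists)

Around SGD → USD → HKD → SGD: 1 ÷ 1.3465 ÷ 0.12893 × 0.17708 = 1.020021
Product > 1; profitable direction is SGD → USD → HKD → SGD.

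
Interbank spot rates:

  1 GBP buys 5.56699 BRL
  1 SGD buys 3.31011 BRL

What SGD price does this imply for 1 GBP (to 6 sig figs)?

1 GBP × 5.56699 = 5.56699 BRL
5.56699 BRL ÷ 3.31011 = 1.68181 SGD

GBP/SGD = 1.68181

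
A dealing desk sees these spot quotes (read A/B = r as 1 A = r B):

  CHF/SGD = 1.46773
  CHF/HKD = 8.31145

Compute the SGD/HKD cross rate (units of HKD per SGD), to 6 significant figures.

SGD/HKD = 5.66279

1 SGD ÷ 1.46773 = 0.681324 CHF
0.681324 CHF × 8.31145 = 5.66279 HKD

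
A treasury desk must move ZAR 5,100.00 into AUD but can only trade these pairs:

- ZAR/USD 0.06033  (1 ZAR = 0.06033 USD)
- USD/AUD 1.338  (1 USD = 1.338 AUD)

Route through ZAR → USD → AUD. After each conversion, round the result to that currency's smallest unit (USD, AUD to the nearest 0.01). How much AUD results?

ZAR 5,100.00 × 0.06033 = USD 307.68
USD 307.68 × 1.338 = AUD 411.68

AUD 411.68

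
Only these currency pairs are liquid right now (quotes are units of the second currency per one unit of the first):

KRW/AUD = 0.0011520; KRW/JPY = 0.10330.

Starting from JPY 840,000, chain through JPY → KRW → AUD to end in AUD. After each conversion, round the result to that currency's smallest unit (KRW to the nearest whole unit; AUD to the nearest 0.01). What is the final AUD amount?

AUD 9,367.67

JPY 840,000 ÷ 0.10330 = KRW 8,131,655
KRW 8,131,655 × 0.0011520 = AUD 9,367.67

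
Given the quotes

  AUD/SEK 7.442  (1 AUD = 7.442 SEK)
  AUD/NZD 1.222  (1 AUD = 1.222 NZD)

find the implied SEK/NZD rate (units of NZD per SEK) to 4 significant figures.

SEK/NZD = 0.1642

1 SEK ÷ 7.442 = 0.134372 AUD
0.134372 AUD × 1.222 = 0.164203 NZD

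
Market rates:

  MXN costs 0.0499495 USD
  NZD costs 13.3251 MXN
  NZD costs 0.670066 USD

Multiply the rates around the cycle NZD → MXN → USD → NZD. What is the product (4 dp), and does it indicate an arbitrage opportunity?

0.9933 (arbitrage exists)

Around NZD → MXN → USD → NZD: 1 × 13.3251 × 0.0499495 ÷ 0.670066 = 0.993308
Product < 1; profitable direction is NZD → USD → MXN → NZD.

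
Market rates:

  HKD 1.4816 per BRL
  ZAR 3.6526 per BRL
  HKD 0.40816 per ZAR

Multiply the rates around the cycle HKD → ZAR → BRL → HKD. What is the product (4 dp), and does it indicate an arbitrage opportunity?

0.9938 (arbitrage exists)

Around HKD → ZAR → BRL → HKD: 1 ÷ 0.40816 ÷ 3.6526 × 1.4816 = 0.993799
Product < 1; profitable direction is HKD → BRL → ZAR → HKD.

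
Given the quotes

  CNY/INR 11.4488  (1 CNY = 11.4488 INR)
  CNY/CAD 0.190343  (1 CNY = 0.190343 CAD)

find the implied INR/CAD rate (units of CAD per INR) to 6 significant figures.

INR/CAD = 0.0166256

1 INR ÷ 11.4488 = 0.0873454 CNY
0.0873454 CNY × 0.190343 = 0.0166256 CAD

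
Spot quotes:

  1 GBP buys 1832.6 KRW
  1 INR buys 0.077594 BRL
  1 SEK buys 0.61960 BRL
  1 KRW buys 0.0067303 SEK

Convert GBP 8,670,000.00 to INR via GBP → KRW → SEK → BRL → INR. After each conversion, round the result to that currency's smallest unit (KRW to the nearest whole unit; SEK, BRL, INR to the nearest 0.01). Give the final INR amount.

INR 853,895,001.68

GBP 8,670,000.00 × 1832.6 = KRW 15,888,642,000
KRW 15,888,642,000 × 0.0067303 = SEK 106,935,327.25
SEK 106,935,327.25 × 0.61960 = BRL 66,257,128.76
BRL 66,257,128.76 ÷ 0.077594 = INR 853,895,001.68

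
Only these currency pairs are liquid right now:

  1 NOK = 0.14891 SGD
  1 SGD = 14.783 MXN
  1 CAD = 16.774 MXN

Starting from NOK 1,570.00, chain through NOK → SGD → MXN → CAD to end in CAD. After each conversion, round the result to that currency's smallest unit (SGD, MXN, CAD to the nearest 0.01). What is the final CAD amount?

NOK 1,570.00 × 0.14891 = SGD 233.79
SGD 233.79 × 14.783 = MXN 3,456.12
MXN 3,456.12 ÷ 16.774 = CAD 206.04

CAD 206.04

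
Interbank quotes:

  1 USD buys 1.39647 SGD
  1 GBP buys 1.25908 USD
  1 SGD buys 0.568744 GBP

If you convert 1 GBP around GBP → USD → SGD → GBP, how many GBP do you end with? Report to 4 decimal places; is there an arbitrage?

1.0000 (no arbitrage)

Around GBP → USD → SGD → GBP: 1 × 1.25908 × 1.39647 × 0.568744 = 1.000004
Product ≈ 1 (deviation 0.000%, within rounding noise).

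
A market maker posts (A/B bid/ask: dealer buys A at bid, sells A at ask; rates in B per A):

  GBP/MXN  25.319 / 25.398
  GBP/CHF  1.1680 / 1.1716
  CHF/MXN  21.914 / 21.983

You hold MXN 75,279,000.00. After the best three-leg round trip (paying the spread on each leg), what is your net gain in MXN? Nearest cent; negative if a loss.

Best loop MXN → GBP → CHF → MXN:
MXN 75,279,000.00 ÷ 25.398 (buy GBP at ask) = GBP 2,963,973.54
GBP 2,963,973.54 × 1.1680 (sell GBP at bid) = CHF 3,461,921.10
CHF 3,461,921.10 × 21.914 (sell CHF at bid) = MXN 75,864,538.90

Net profit: MXN 585,538.90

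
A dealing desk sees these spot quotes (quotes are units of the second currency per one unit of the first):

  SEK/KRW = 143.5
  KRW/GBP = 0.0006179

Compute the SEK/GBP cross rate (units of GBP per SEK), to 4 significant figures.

1 SEK × 143.5 = 143.5 KRW
143.5 KRW × 0.0006179 = 0.0886687 GBP

SEK/GBP = 0.08867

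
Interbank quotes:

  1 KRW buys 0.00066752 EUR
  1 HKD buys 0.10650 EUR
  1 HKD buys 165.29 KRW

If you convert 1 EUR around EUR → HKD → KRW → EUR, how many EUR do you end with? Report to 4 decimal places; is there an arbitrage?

1.0360 (arbitrage exists)

Around EUR → HKD → KRW → EUR: 1 ÷ 0.10650 × 165.29 × 0.00066752 = 1.036004
Product > 1; profitable direction is EUR → HKD → KRW → EUR.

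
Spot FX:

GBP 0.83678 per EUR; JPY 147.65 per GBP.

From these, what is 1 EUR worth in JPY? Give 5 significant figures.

1 EUR × 0.83678 = 0.83678 GBP
0.83678 GBP × 147.65 = 123.551 JPY

EUR/JPY = 123.55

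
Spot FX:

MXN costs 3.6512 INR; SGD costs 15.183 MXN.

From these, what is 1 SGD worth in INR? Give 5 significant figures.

SGD/INR = 55.436

1 SGD × 15.183 = 15.183 MXN
15.183 MXN × 3.6512 = 55.4362 INR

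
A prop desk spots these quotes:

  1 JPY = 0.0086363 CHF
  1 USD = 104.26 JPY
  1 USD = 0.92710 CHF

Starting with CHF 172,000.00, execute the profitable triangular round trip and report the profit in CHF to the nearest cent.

Profit: CHF 5,096.34

Profitable loop is CHF → JPY → USD → CHF:
CHF 172,000.00 ÷ 0.0086363 = JPY 19,915,936
JPY 19,915,936 ÷ 104.26 = USD 191,021.83
USD 191,021.83 × 0.92710 = CHF 177,096.34
Profit = CHF 177,096.34 − CHF 172,000.00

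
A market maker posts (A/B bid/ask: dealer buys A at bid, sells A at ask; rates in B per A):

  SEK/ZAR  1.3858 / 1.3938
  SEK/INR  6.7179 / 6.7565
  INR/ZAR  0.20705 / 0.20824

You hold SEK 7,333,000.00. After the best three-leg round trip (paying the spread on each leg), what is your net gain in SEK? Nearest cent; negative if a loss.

Best loop SEK → INR → ZAR → SEK:
SEK 7,333,000.00 × 6.7179 (sell SEK at bid) = INR 49,262,360.70
INR 49,262,360.70 × 0.20705 (sell INR at bid) = ZAR 10,199,771.78
ZAR 10,199,771.78 ÷ 1.3938 (buy SEK at ask) = SEK 7,317,959.38

Net result: SEK -15,040.62 (no profitable arbitrage after spreads)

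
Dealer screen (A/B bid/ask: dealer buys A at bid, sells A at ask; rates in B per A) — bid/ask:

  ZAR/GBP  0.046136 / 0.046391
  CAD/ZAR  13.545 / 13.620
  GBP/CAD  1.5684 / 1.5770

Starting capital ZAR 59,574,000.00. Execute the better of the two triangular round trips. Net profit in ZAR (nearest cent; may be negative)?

Best loop ZAR → CAD → GBP → ZAR:
ZAR 59,574,000.00 ÷ 13.620 (buy CAD at ask) = CAD 4,374,008.81
CAD 4,374,008.81 ÷ 1.5770 (buy GBP at ask) = GBP 2,773,626.39
GBP 2,773,626.39 ÷ 0.046391 (buy ZAR at ask) = ZAR 59,788,027.55

Net profit: ZAR 214,027.55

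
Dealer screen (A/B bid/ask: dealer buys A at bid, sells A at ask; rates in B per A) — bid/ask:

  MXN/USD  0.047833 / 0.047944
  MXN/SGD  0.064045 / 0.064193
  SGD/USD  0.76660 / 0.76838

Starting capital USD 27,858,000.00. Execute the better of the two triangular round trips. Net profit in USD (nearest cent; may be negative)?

Net profit: USD 669,894.14

Best loop USD → MXN → SGD → USD:
USD 27,858,000.00 ÷ 0.047944 (buy MXN at ask) = MXN 581,052,895.04
MXN 581,052,895.04 × 0.064045 (sell MXN at bid) = SGD 37,213,532.66
SGD 37,213,532.66 × 0.76660 (sell SGD at bid) = USD 28,527,894.14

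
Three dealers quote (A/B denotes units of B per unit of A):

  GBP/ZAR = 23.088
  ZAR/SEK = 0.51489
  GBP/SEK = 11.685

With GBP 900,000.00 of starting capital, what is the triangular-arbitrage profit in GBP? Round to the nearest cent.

Profitable loop is GBP → ZAR → SEK → GBP:
GBP 900,000.00 × 23.088 = ZAR 20,779,200.00
ZAR 20,779,200.00 × 0.51489 = SEK 10,699,002.29
SEK 10,699,002.29 ÷ 11.685 = GBP 915,618.51
Profit = GBP 915,618.51 − GBP 900,000.00

Profit: GBP 15,618.51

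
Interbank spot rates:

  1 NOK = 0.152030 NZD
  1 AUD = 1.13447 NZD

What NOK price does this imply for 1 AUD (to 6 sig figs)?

1 AUD × 1.13447 = 1.13447 NZD
1.13447 NZD ÷ 0.152030 = 7.46215 NOK

AUD/NOK = 7.46215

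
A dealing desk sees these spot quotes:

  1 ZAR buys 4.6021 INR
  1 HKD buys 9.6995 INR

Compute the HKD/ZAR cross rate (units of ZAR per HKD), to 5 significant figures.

1 HKD × 9.6995 = 9.6995 INR
9.6995 INR ÷ 4.6021 = 2.10762 ZAR

HKD/ZAR = 2.1076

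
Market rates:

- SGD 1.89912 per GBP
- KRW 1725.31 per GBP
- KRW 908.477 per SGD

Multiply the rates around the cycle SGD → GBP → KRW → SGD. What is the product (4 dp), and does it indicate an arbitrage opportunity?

1.0000 (no arbitrage)

Around SGD → GBP → KRW → SGD: 1 ÷ 1.89912 × 1725.31 ÷ 908.477 = 1.000002
Product ≈ 1 (deviation 0.000%, within rounding noise).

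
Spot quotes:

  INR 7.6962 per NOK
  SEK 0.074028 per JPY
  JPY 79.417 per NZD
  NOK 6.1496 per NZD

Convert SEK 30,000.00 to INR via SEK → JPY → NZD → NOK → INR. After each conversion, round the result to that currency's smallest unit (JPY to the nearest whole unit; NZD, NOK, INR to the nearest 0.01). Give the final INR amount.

INR 241,509.99

SEK 30,000.00 ÷ 0.074028 = JPY 405,252
JPY 405,252 ÷ 79.417 = NZD 5,102.84
NZD 5,102.84 × 6.1496 = NOK 31,380.42
NOK 31,380.42 × 7.6962 = INR 241,509.99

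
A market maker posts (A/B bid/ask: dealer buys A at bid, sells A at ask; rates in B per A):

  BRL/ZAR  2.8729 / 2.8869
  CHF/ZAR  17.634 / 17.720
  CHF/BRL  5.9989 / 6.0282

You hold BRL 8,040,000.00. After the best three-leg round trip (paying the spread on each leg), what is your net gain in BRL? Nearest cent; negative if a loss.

Net profit: BRL 106,808.20

Best loop BRL → CHF → ZAR → BRL:
BRL 8,040,000.00 ÷ 6.0282 (buy CHF at ask) = CHF 1,333,731.46
CHF 1,333,731.46 × 17.634 (sell CHF at bid) = ZAR 23,519,020.60
ZAR 23,519,020.60 ÷ 2.8869 (buy BRL at ask) = BRL 8,146,808.20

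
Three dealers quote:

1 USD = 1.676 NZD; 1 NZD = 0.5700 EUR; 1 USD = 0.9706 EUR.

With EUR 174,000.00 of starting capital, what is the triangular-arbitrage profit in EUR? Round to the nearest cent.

Profit: EUR 2,783.07

Profitable loop is EUR → NZD → USD → EUR:
EUR 174,000.00 ÷ 0.5700 = NZD 305,263.16
NZD 305,263.16 ÷ 1.676 = USD 182,137.92
USD 182,137.92 × 0.9706 = EUR 176,783.07
Profit = EUR 176,783.07 − EUR 174,000.00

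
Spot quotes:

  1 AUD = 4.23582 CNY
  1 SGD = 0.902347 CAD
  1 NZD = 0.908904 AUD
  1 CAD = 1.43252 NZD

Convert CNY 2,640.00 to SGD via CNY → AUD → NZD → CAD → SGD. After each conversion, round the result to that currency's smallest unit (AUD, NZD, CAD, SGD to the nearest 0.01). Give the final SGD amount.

SGD 530.49

CNY 2,640.00 ÷ 4.23582 = AUD 623.26
AUD 623.26 ÷ 0.908904 = NZD 685.73
NZD 685.73 ÷ 1.43252 = CAD 478.69
CAD 478.69 ÷ 0.902347 = SGD 530.49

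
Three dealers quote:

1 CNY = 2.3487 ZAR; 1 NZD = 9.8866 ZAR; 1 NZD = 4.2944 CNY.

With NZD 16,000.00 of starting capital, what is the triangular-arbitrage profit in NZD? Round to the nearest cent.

Profit: NZD 323.12

Profitable loop is NZD → CNY → ZAR → NZD:
NZD 16,000.00 × 4.2944 = CNY 68,710.40
CNY 68,710.40 × 2.3487 = ZAR 161,380.12
ZAR 161,380.12 ÷ 9.8866 = NZD 16,323.12
Profit = NZD 16,323.12 − NZD 16,000.00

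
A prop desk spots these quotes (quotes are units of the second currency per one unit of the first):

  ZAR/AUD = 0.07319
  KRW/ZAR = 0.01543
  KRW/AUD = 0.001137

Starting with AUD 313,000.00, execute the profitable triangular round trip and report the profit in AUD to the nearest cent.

Profit: AUD 2,128.10

Profitable loop is AUD → ZAR → KRW → AUD:
AUD 313,000.00 ÷ 0.07319 = ZAR 4,276,540.51
ZAR 4,276,540.51 ÷ 0.01543 = KRW 277,157,519
KRW 277,157,519 × 0.001137 = AUD 315,128.10
Profit = AUD 315,128.10 − AUD 313,000.00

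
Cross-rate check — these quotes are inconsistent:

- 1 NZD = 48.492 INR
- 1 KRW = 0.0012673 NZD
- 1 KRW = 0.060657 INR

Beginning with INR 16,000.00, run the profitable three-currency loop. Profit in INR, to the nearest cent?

Profit: INR 210.21

Profitable loop is INR → KRW → NZD → INR:
INR 16,000.00 ÷ 0.060657 = KRW 263,778
KRW 263,778 × 0.0012673 = NZD 334.29
NZD 334.29 × 48.492 = INR 16,210.21
Profit = INR 16,210.21 − INR 16,000.00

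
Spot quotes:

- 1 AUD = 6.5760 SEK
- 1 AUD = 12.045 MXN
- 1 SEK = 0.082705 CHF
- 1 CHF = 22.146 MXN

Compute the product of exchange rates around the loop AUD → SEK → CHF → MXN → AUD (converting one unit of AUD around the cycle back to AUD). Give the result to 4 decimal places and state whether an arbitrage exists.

Around AUD → SEK → CHF → MXN → AUD: 1 × 6.5760 × 0.082705 × 22.146 ÷ 12.045 = 0.999959
Product ≈ 1 (deviation 0.004%, within rounding noise).

1.0000 (no arbitrage)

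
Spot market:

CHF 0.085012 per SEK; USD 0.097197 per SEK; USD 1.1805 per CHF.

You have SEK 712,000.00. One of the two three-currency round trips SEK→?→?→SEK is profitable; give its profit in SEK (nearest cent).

Profit: SEK 23,145.59

Profitable loop is SEK → CHF → USD → SEK:
SEK 712,000.00 × 0.085012 = CHF 60,528.54
CHF 60,528.54 × 1.1805 = USD 71,453.95
USD 71,453.95 ÷ 0.097197 = SEK 735,145.59
Profit = SEK 735,145.59 − SEK 712,000.00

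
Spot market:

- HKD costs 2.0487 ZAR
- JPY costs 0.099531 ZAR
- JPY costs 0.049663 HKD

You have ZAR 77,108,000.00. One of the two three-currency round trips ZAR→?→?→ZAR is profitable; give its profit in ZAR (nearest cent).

Profit: ZAR 1,714,896.38

Profitable loop is ZAR → JPY → HKD → ZAR:
ZAR 77,108,000.00 ÷ 0.099531 = JPY 774,713,406
JPY 774,713,406 × 0.049663 = HKD 38,474,591.88
HKD 38,474,591.88 × 2.0487 = ZAR 78,822,896.38
Profit = ZAR 78,822,896.38 − ZAR 77,108,000.00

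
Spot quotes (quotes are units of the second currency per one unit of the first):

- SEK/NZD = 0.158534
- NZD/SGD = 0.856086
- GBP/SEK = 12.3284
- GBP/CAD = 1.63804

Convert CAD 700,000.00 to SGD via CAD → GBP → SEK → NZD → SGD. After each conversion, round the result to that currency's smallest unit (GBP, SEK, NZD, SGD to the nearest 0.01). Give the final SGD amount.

CAD 700,000.00 ÷ 1.63804 = GBP 427,339.99
GBP 427,339.99 × 12.3284 = SEK 5,268,418.33
SEK 5,268,418.33 × 0.158534 = NZD 835,223.43
NZD 835,223.43 × 0.856086 = SGD 715,023.09

SGD 715,023.09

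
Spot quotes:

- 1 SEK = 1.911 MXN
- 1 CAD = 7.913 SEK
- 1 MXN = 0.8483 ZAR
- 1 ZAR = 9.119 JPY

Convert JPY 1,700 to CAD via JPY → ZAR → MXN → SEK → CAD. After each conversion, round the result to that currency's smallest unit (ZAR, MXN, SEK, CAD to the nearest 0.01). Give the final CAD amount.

JPY 1,700 ÷ 9.119 = ZAR 186.42
ZAR 186.42 ÷ 0.8483 = MXN 219.76
MXN 219.76 ÷ 1.911 = SEK 115.00
SEK 115.00 ÷ 7.913 = CAD 14.53

CAD 14.53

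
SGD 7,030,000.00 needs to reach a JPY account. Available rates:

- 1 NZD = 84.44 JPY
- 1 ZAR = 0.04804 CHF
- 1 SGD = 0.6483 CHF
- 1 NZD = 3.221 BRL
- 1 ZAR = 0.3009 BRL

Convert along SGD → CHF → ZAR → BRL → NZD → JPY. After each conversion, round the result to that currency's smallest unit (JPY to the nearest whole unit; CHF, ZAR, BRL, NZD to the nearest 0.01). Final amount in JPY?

SGD 7,030,000.00 × 0.6483 = CHF 4,557,549.00
CHF 4,557,549.00 ÷ 0.04804 = ZAR 94,869,879.27
ZAR 94,869,879.27 × 0.3009 = BRL 28,546,346.67
BRL 28,546,346.67 ÷ 3.221 = NZD 8,862,572.70
NZD 8,862,572.70 × 84.44 = JPY 748,355,639

JPY 748,355,639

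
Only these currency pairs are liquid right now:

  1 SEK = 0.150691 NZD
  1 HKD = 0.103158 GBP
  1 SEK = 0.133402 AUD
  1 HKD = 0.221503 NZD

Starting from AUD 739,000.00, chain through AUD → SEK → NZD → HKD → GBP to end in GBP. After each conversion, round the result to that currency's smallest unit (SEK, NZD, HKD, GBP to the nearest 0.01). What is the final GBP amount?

AUD 739,000.00 ÷ 0.133402 = SEK 5,539,647.08
SEK 5,539,647.08 × 0.150691 = NZD 834,774.96
NZD 834,774.96 ÷ 0.221503 = HKD 3,768,684.67
HKD 3,768,684.67 × 0.103158 = GBP 388,769.97

GBP 388,769.97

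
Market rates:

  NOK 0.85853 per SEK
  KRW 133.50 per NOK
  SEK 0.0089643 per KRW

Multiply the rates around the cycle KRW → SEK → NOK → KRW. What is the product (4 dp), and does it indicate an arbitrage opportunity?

1.0274 (arbitrage exists)

Around KRW → SEK → NOK → KRW: 1 × 0.0089643 × 0.85853 × 133.50 = 1.027432
Product > 1; profitable direction is KRW → SEK → NOK → KRW.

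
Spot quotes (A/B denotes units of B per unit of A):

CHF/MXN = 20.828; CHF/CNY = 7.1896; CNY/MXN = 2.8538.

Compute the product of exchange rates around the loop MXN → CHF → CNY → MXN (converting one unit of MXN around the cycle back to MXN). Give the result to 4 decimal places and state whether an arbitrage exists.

Around MXN → CHF → CNY → MXN: 1 ÷ 20.828 × 7.1896 × 2.8538 = 0.985101
Product < 1; profitable direction is MXN → CNY → CHF → MXN.

0.9851 (arbitrage exists)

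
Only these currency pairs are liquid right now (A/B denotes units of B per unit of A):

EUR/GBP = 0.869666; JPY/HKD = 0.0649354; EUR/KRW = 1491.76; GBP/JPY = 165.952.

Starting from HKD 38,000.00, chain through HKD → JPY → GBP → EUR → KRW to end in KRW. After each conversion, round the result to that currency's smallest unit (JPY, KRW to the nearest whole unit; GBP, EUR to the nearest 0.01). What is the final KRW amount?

KRW 6,048,759

HKD 38,000.00 ÷ 0.0649354 = JPY 585,197
JPY 585,197 ÷ 165.952 = GBP 3,526.30
GBP 3,526.30 ÷ 0.869666 = EUR 4,054.78
EUR 4,054.78 × 1491.76 = KRW 6,048,759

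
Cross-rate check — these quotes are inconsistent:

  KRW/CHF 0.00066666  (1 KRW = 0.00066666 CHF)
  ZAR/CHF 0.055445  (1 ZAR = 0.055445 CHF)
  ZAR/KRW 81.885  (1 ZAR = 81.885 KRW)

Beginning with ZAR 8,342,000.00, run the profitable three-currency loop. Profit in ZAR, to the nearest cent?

Profit: ZAR 130,738.88

Profitable loop is ZAR → CHF → KRW → ZAR:
ZAR 8,342,000.00 × 0.055445 = CHF 462,522.19
CHF 462,522.19 ÷ 0.00066666 = KRW 693,790,223
KRW 693,790,223 ÷ 81.885 = ZAR 8,472,738.88
Profit = ZAR 8,472,738.88 − ZAR 8,342,000.00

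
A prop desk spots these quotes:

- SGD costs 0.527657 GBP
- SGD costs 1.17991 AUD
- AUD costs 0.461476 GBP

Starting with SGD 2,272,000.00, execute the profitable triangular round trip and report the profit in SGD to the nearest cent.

Profit: SGD 72,523.69

Profitable loop is SGD → AUD → GBP → SGD:
SGD 2,272,000.00 × 1.17991 = AUD 2,680,755.52
AUD 2,680,755.52 × 0.461476 = GBP 1,237,104.33
GBP 1,237,104.33 ÷ 0.527657 = SGD 2,344,523.69
Profit = SGD 2,344,523.69 − SGD 2,272,000.00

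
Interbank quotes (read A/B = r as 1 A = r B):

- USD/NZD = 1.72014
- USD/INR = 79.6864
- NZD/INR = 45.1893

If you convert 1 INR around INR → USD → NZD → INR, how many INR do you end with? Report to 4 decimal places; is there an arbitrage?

0.9755 (arbitrage exists)

Around INR → USD → NZD → INR: 1 ÷ 79.6864 × 1.72014 × 45.1893 = 0.975473
Product < 1; profitable direction is INR → NZD → USD → INR.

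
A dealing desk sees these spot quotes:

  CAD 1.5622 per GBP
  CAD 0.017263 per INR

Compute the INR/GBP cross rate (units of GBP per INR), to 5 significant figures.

INR/GBP = 0.011050

1 INR × 0.017263 = 0.017263 CAD
0.017263 CAD ÷ 1.5622 = 0.0110504 GBP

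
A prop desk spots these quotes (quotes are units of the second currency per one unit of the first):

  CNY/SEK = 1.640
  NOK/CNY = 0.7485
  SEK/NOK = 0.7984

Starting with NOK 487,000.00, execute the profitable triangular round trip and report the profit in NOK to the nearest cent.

Profit: NOK 9,904.33

Profitable loop is NOK → SEK → CNY → NOK:
NOK 487,000.00 ÷ 0.7984 = SEK 609,969.94
SEK 609,969.94 ÷ 1.640 = CNY 371,932.89
CNY 371,932.89 ÷ 0.7485 = NOK 496,904.33
Profit = NOK 496,904.33 − NOK 487,000.00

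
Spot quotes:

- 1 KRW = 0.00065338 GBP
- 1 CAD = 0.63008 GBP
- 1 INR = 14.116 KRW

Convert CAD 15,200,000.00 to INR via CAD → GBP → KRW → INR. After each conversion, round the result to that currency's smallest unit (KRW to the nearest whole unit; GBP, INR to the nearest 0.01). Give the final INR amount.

INR 1,038,393,106.05

CAD 15,200,000.00 × 0.63008 = GBP 9,577,216.00
GBP 9,577,216.00 ÷ 0.00065338 = KRW 14,657,957,085
KRW 14,657,957,085 ÷ 14.116 = INR 1,038,393,106.05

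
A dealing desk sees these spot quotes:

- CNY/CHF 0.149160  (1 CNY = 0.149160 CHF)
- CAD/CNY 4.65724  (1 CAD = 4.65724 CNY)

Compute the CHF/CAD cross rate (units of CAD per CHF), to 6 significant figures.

1 CHF ÷ 0.149160 = 6.70421 CNY
6.70421 CNY ÷ 4.65724 = 1.43952 CAD

CHF/CAD = 1.43952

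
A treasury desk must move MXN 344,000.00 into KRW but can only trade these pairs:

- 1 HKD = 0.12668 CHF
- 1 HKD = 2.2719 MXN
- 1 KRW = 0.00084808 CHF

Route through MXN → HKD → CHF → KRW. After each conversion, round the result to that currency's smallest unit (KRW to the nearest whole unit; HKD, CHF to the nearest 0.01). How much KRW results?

KRW 22,617,288

MXN 344,000.00 ÷ 2.2719 = HKD 151,415.12
HKD 151,415.12 × 0.12668 = CHF 19,181.27
CHF 19,181.27 ÷ 0.00084808 = KRW 22,617,288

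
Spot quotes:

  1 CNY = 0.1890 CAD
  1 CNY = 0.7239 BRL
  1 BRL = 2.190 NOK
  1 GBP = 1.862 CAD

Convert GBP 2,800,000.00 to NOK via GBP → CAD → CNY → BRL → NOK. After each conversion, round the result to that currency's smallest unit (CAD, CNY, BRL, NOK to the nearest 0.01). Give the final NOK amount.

NOK 43,731,925.08

GBP 2,800,000.00 × 1.862 = CAD 5,213,600.00
CAD 5,213,600.00 ÷ 0.1890 = CNY 27,585,185.19
CNY 27,585,185.19 × 0.7239 = BRL 19,968,915.56
BRL 19,968,915.56 × 2.190 = NOK 43,731,925.08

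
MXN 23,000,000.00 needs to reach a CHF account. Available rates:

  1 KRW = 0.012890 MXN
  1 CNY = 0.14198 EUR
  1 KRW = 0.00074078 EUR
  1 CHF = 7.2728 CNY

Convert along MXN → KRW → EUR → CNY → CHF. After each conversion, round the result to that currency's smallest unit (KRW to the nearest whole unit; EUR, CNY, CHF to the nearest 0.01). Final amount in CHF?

CHF 1,280,074.81

MXN 23,000,000.00 ÷ 0.012890 = KRW 1,784,328,937
KRW 1,784,328,937 × 0.00074078 = EUR 1,321,795.19
EUR 1,321,795.19 ÷ 0.14198 = CNY 9,309,728.06
CNY 9,309,728.06 ÷ 7.2728 = CHF 1,280,074.81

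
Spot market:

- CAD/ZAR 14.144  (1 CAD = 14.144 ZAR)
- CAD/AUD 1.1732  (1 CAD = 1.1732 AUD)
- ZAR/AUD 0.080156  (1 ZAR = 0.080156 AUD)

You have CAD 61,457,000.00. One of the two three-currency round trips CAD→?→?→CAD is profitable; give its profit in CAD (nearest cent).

Profit: CAD 2,139,779.90

Profitable loop is CAD → AUD → ZAR → CAD:
CAD 61,457,000.00 × 1.1732 = AUD 72,101,352.40
AUD 72,101,352.40 ÷ 0.080156 = ZAR 899,512,854.93
ZAR 899,512,854.93 ÷ 14.144 = CAD 63,596,779.90
Profit = CAD 63,596,779.90 − CAD 61,457,000.00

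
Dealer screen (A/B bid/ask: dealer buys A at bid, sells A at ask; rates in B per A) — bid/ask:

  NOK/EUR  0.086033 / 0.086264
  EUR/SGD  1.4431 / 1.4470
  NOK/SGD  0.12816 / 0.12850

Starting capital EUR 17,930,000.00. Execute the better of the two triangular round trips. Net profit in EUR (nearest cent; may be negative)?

Net profit: EUR 479,189.36

Best loop EUR → NOK → SGD → EUR:
EUR 17,930,000.00 ÷ 0.086264 (buy NOK at ask) = NOK 207,850,319.95
NOK 207,850,319.95 × 0.12816 (sell NOK at bid) = SGD 26,638,097.00
SGD 26,638,097.00 ÷ 1.4470 (buy EUR at ask) = EUR 18,409,189.36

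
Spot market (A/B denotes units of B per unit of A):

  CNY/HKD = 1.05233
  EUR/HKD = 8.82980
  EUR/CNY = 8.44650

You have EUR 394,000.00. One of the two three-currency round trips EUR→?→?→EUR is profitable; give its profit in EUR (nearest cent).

Profitable loop is EUR → CNY → HKD → EUR:
EUR 394,000.00 × 8.44650 = CNY 3,327,921.00
CNY 3,327,921.00 × 1.05233 = HKD 3,502,071.11
HKD 3,502,071.11 ÷ 8.82980 = EUR 396,619.53
Profit = EUR 396,619.53 − EUR 394,000.00

Profit: EUR 2,619.53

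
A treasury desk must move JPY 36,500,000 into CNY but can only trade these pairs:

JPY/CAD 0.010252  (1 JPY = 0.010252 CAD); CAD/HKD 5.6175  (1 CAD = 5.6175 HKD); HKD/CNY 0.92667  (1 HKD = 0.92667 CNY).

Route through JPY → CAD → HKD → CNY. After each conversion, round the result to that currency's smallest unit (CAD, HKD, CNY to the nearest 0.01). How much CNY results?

CNY 1,947,913.40

JPY 36,500,000 × 0.010252 = CAD 374,198.00
CAD 374,198.00 × 5.6175 = HKD 2,102,057.26
HKD 2,102,057.26 × 0.92667 = CNY 1,947,913.40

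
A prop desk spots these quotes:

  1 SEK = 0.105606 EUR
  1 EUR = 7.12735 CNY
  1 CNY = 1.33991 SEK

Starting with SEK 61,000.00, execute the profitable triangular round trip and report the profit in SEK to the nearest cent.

Profitable loop is SEK → EUR → CNY → SEK:
SEK 61,000.00 × 0.105606 = EUR 6,441.97
EUR 6,441.97 × 7.12735 = CNY 45,914.15
CNY 45,914.15 × 1.33991 = SEK 61,520.82
Profit = SEK 61,520.82 − SEK 61,000.00

Profit: SEK 520.82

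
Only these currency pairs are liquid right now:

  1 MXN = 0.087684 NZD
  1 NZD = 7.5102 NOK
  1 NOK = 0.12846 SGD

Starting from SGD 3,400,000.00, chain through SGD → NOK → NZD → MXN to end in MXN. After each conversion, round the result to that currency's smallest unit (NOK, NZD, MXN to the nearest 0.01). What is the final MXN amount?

MXN 40,191,956.12

SGD 3,400,000.00 ÷ 0.12846 = NOK 26,467,382.84
NOK 26,467,382.84 ÷ 7.5102 = NZD 3,524,191.48
NZD 3,524,191.48 ÷ 0.087684 = MXN 40,191,956.12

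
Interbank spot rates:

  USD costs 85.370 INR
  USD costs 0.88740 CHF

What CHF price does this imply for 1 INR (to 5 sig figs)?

INR/CHF = 0.010395

1 INR ÷ 85.370 = 0.0117137 USD
0.0117137 USD × 0.88740 = 0.0103948 CHF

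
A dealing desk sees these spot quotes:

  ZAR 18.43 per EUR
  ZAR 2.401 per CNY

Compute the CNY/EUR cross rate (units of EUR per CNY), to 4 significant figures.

1 CNY × 2.401 = 2.401 ZAR
2.401 ZAR ÷ 18.43 = 0.130277 EUR

CNY/EUR = 0.1303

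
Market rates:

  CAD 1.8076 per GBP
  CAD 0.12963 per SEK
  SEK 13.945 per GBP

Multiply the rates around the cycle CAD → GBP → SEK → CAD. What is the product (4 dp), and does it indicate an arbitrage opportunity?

Around CAD → GBP → SEK → CAD: 1 ÷ 1.8076 × 13.945 × 0.12963 = 1.000050
Product ≈ 1 (deviation 0.005%, within rounding noise).

1.0000 (no arbitrage)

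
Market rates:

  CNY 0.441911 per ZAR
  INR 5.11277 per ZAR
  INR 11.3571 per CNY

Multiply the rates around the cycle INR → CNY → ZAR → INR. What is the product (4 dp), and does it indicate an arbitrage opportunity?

Around INR → CNY → ZAR → INR: 1 ÷ 11.3571 ÷ 0.441911 × 5.11277 = 1.018718
Product > 1; profitable direction is INR → CNY → ZAR → INR.

1.0187 (arbitrage exists)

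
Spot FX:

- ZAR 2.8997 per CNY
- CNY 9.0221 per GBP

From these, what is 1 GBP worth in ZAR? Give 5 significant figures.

1 GBP × 9.0221 = 9.0221 CNY
9.0221 CNY × 2.8997 = 26.1614 ZAR

GBP/ZAR = 26.161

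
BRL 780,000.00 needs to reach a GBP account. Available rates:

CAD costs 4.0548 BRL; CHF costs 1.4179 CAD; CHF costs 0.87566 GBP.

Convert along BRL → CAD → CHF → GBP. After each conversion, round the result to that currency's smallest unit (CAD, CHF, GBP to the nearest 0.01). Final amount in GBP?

BRL 780,000.00 ÷ 4.0548 = CAD 192,364.60
CAD 192,364.60 ÷ 1.4179 = CHF 135,668.66
CHF 135,668.66 × 0.87566 = GBP 118,799.62

GBP 118,799.62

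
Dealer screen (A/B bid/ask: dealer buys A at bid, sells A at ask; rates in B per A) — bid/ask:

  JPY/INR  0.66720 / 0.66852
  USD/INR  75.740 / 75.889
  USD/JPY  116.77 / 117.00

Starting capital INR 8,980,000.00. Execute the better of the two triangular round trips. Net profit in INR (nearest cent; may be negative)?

Best loop INR → USD → JPY → INR:
INR 8,980,000.00 ÷ 75.889 (buy USD at ask) = USD 118,330.72
USD 118,330.72 × 116.77 (sell USD at bid) = JPY 13,817,478
JPY 13,817,478 × 0.66720 (sell JPY at bid) = INR 9,219,021.43

Net profit: INR 239,021.43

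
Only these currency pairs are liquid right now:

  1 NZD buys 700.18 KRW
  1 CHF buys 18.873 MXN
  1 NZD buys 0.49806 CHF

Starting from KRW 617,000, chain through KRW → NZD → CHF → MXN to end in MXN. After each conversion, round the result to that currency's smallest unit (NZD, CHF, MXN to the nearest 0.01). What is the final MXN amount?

MXN 8,283.17

KRW 617,000 ÷ 700.18 = NZD 881.20
NZD 881.20 × 0.49806 = CHF 438.89
CHF 438.89 × 18.873 = MXN 8,283.17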